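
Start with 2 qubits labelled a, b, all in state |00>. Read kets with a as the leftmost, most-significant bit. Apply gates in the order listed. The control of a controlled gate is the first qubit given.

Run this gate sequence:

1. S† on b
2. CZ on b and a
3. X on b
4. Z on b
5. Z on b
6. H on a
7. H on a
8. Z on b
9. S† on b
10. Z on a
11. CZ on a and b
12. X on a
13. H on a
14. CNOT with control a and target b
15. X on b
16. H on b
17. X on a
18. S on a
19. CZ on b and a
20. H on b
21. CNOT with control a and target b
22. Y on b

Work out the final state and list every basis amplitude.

The resulting statevector has amplitude -sqrt(2)/2 on |00>, 0 on |01>, 0 on |10>, -sqrt(2)*I/2 on |11>. Key observation: gates 5-8 undo each other exactly, leaving only the rest of the circuit to track.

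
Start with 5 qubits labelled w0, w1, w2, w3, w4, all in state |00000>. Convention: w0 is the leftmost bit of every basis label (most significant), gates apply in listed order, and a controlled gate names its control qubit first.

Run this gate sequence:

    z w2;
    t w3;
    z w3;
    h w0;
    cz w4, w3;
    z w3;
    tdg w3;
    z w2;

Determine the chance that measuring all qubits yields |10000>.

Outcome |10000> occurs with probability 1/2.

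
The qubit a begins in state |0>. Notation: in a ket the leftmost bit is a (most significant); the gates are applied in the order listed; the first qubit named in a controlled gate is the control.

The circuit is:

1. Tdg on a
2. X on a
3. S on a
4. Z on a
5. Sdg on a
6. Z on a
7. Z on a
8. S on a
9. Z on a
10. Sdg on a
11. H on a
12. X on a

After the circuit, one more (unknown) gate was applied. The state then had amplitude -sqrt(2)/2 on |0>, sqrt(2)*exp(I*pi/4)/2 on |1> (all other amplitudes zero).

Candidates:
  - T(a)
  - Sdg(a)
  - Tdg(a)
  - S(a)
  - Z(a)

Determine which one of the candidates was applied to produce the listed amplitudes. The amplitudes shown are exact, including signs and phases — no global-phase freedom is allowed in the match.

The unique candidate consistent with the amplitudes is T(a). Key observation: steps 3-10 multiply out to the identity, so the circuit reduces to the remaining gates.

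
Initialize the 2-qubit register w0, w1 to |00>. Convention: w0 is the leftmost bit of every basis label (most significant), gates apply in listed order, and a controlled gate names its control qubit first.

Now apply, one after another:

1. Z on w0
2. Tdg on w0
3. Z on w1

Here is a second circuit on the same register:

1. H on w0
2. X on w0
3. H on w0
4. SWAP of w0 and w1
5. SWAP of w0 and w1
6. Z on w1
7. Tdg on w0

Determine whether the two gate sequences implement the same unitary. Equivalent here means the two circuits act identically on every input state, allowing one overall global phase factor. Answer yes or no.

Yes: on every input state the two circuits agree up to one overall phase factor.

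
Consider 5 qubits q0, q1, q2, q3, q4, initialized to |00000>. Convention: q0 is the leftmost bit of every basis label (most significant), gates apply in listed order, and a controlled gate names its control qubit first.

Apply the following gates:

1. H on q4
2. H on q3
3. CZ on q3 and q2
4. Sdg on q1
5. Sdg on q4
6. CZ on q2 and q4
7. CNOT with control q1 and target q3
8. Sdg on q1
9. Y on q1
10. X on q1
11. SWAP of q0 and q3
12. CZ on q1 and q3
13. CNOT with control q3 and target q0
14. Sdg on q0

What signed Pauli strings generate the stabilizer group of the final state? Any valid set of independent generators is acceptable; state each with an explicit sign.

The final state is stabilized by the group generated by -YIIII, -IIIIY, +IZIII, +IIZII, +IIIZI; other independent generating sets are equally valid.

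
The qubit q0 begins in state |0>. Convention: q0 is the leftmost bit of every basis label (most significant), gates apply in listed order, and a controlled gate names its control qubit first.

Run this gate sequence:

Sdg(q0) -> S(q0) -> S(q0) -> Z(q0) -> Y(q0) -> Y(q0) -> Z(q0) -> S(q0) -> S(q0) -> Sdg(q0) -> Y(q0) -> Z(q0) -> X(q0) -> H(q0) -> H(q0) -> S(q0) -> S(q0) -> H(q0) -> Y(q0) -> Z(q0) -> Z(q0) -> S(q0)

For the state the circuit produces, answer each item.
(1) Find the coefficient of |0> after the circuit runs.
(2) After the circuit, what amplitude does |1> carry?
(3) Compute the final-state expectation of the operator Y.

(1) The final state's coefficient on |0> equals -sqrt(2)/2. Key observation: gates 4-7 undo each other exactly, leaving only the rest of the circuit to track.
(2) The amplitude on |1> is sqrt(2)*I/2.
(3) The expectation value of Y is -1.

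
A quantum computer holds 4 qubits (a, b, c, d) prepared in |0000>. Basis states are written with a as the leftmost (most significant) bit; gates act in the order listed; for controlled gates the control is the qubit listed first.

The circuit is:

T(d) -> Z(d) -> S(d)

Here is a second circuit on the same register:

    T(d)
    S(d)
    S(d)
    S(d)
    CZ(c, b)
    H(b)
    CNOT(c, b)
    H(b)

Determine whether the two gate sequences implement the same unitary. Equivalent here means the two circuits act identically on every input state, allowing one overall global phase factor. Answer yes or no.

Yes — the two circuits implement the same unitary up to a global phase.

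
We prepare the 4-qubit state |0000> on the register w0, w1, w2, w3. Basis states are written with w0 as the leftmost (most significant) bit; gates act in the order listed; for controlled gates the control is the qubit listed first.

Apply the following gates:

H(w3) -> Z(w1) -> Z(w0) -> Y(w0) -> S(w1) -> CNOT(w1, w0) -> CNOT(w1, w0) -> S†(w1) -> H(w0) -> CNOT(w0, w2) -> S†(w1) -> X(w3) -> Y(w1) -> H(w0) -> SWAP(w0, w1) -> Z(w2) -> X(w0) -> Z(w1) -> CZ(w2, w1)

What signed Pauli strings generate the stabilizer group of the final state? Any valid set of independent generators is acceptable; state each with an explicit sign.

One valid set of independent stabilizer generators is -IXII, +IIXI, +IIIX, +ZIII (any independent generating set of the same group is equally correct). Key observation: steps 5-8 multiply out to the identity, so the circuit reduces to the remaining gates.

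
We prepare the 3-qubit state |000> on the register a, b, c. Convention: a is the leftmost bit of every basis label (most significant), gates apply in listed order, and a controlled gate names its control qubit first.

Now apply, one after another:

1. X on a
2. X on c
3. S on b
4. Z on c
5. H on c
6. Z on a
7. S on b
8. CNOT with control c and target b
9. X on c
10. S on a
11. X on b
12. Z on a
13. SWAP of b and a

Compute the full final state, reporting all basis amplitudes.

The final amplitudes are sqrt(2)*I/2 on |010>, -sqrt(2)*I/2 on |111>, and 0 on every other basis state.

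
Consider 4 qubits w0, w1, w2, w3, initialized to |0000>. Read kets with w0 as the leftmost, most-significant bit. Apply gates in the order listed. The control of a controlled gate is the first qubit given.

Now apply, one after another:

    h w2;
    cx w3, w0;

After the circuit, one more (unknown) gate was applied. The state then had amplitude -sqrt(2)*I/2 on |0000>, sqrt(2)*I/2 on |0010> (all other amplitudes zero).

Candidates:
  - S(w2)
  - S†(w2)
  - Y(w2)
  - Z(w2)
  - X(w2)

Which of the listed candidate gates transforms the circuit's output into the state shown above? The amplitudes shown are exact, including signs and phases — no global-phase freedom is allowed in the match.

The unique candidate consistent with the amplitudes is Y(w2).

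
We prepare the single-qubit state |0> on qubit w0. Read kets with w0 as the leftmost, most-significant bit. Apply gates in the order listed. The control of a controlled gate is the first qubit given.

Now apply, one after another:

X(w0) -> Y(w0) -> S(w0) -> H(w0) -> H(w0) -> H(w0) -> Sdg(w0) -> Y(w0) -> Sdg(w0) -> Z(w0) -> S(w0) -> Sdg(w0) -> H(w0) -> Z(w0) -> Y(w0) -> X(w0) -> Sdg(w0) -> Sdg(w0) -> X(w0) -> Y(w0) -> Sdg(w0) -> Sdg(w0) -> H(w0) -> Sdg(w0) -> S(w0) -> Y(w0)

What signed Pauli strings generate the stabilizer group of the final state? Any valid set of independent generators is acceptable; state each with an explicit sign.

The final state is stabilized by the group generated by -X; other independent generating sets are equally valid.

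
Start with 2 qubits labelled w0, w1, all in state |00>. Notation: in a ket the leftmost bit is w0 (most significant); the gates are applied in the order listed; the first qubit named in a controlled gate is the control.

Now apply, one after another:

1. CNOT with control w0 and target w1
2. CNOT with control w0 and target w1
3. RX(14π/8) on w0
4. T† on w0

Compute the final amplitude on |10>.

The final state's coefficient on |10> equals -sqrt(2 - sqrt(2))*exp(I*pi/4)/2. Key observation: steps 1-2 multiply out to the identity, so the circuit reduces to the remaining gates.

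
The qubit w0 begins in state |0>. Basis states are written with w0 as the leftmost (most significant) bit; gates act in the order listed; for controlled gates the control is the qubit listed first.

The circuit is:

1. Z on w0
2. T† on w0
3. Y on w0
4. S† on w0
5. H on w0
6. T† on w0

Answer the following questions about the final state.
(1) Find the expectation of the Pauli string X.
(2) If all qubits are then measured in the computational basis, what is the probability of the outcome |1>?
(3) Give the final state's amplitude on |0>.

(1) The observable X averages to -sqrt(2)/2.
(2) The probability of measuring |1> is 1/2.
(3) The amplitude on |0> is sqrt(2)/2.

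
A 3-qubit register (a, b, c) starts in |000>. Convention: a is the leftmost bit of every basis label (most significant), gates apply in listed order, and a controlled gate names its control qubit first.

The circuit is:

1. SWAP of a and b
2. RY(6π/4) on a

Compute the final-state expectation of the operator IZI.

The expectation value of IZI is 1.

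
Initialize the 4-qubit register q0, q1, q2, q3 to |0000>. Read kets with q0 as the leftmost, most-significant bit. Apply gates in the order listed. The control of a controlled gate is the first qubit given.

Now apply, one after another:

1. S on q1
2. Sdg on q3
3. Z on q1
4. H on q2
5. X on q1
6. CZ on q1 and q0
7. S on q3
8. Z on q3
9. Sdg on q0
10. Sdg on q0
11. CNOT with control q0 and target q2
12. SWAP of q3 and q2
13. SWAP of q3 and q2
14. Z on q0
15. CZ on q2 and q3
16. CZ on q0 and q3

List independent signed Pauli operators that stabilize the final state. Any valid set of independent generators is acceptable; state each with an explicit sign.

The final state is stabilized by the group generated by +IIXI, +ZIII, -IZII, +IIIZ; other independent generating sets are equally valid.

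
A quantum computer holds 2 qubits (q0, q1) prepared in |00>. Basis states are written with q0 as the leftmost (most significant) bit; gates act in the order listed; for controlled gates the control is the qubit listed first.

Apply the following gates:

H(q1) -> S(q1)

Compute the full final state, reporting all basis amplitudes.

The final amplitudes are sqrt(2)/2 on |00>, sqrt(2)*I/2 on |01>, 0 on |10>, 0 on |11>.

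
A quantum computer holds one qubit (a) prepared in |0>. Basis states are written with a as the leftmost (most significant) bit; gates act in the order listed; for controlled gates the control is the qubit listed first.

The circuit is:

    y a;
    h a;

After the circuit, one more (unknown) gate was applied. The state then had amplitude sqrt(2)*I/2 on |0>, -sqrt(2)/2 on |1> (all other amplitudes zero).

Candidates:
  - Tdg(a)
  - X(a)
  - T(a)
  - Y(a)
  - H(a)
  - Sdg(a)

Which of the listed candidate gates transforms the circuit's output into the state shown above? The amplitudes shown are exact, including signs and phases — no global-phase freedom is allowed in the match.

The applied gate was Sdg(a).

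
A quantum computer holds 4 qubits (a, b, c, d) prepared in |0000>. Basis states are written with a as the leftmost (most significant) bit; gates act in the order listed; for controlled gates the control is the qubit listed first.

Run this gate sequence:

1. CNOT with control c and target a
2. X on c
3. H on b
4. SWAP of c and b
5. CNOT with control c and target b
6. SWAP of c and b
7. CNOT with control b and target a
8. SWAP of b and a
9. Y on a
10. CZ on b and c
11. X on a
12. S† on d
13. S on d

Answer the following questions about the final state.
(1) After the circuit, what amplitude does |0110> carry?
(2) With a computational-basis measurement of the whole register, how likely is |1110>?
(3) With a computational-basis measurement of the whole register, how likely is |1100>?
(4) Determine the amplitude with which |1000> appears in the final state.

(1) The amplitude on |0110> is 0.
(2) A full measurement returns |1110> with probability 0.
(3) A full measurement returns |1100> with probability 1/2.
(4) The amplitude on |1000> is 0.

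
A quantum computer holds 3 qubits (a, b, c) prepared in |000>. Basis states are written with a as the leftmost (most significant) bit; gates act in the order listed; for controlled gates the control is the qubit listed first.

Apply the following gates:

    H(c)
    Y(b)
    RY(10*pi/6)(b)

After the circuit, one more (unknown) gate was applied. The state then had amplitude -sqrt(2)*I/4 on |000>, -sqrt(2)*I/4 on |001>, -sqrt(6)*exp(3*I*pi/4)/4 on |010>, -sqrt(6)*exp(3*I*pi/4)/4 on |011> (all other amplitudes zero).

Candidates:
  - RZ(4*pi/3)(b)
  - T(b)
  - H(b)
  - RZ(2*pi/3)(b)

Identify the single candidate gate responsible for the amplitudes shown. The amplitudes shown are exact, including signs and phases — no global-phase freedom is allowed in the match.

It was T(b) that produced the state shown.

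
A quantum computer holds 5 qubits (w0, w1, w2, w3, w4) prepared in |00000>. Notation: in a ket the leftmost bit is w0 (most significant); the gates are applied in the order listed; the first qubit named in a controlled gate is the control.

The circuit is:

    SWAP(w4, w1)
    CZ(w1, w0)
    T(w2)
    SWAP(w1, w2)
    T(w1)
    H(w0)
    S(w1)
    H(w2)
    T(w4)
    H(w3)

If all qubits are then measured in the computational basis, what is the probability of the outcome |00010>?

A full measurement returns |00010> with probability 1/8.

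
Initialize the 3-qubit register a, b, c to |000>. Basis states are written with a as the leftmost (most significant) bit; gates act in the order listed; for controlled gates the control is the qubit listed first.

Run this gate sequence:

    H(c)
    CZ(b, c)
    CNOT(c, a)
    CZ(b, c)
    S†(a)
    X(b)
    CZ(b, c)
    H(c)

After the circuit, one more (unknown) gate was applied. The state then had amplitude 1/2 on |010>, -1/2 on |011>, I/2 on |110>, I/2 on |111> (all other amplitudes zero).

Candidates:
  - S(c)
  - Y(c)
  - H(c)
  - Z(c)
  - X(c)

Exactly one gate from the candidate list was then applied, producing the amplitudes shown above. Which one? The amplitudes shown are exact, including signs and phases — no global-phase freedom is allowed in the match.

It was Z(c) that produced the state shown.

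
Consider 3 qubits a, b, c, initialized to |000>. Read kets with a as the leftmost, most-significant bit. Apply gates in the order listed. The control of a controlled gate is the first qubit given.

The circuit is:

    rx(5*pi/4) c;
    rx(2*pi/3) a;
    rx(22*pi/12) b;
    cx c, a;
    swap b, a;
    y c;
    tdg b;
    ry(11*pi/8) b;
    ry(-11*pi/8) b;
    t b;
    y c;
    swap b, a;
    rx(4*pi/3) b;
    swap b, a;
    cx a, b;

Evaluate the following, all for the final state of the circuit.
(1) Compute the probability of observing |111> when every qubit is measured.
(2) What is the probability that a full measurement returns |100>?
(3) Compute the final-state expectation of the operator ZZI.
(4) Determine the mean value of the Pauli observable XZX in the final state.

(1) A full measurement returns |111> with probability 3*sqrt(6)*cos(5*pi/16)**4/64 + 3*sqrt(2)*cos(5*pi/16)**4/32 + 3*sqrt(3)*cos(5*pi/16)**4/32 + 3*cos(5*pi/16)**4/16 + 3*sqrt(6)*sin(5*pi/16)**2*cos(5*pi/16)**2/32 + 3*sqrt(6)*sin(5*pi/16)**4/64 + 3*sqrt(2)*sin(5*pi/16)**2*cos(5*pi/16)**2/16 + 3*sqrt(2)*sin(5*pi/16)**4/32 + 3*sqrt(3)*sin(5*pi/16)**2*cos(5*pi/16)**2/16 + 3*sqrt(3)*sin(5*pi/16)**4/32 + 3*sin(5*pi/16)**2*cos(5*pi/16)**2/8 + 3*sin(5*pi/16)**4/16. Key observation: the block from step 5 through step 12 cancels to the identity and can be dropped.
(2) Outcome |100> occurs with probability -3*sqrt(2)*sin(5*pi/16)**4/32 - 3*sqrt(2)*sin(5*pi/16)**2*cos(5*pi/16)**2/16 - 3*sqrt(6)*sin(5*pi/16)**4/64 - 3*sqrt(6)*sin(5*pi/16)**2*cos(5*pi/16)**2/32 - 3*sqrt(2)*cos(5*pi/16)**4/32 - 3*sqrt(6)*cos(5*pi/16)**4/64 + 3*sqrt(3)*cos(5*pi/16)**4/32 + 3*cos(5*pi/16)**4/16 + 3*sqrt(3)*sin(5*pi/16)**2*cos(5*pi/16)**2/16 + 3*sqrt(3)*sin(5*pi/16)**4/32 + 3*sin(5*pi/16)**2*cos(5*pi/16)**2/8 + 3*sin(5*pi/16)**4/16.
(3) The observable ZZI averages to sqrt(2)/4.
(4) The expectation value of XZX is sqrt(1/2 - sqrt(2)/4)*sqrt(sqrt(2)/4 + 1/2)*cos(5*pi/16)**4/2 + sqrt(1/2 - sqrt(2)/4)*sqrt(sqrt(2)/4 + 1/2)*sin(5*pi/16)**2*cos(5*pi/16)**2 + sqrt(1/2 - sqrt(2)/4)*sqrt(sqrt(2)/4 + 1/2)*sin(5*pi/16)**4/2.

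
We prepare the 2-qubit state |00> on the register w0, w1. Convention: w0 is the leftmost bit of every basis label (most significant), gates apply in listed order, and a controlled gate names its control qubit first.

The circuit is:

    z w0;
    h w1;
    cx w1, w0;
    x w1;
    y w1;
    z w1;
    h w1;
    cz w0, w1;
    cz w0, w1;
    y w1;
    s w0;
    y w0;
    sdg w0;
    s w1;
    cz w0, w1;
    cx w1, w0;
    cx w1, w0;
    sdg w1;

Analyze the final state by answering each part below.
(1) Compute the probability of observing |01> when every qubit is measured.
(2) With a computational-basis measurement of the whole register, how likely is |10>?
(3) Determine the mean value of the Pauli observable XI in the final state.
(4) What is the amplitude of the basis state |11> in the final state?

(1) A full measurement returns |01> with probability 1/4.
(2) A full measurement returns |10> with probability 1/4.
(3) In the final state, XI has expectation -1.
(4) The final state's coefficient on |11> equals -1/2.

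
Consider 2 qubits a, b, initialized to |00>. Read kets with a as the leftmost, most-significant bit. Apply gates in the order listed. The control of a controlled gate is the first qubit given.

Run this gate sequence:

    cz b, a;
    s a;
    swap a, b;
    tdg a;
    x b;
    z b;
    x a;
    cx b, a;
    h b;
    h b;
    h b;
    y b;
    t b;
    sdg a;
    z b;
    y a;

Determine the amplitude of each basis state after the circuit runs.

After the circuit, the state carries amplitude 0 on |00>, 0 on |01>, sqrt(2)/2 on |10>, -sqrt(2)*exp(I*pi/4)/2 on |11>.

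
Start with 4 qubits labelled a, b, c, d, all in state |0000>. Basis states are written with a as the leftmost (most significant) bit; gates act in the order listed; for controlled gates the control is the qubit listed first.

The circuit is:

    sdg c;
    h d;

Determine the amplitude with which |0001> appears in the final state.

The final state's coefficient on |0001> equals sqrt(2)/2.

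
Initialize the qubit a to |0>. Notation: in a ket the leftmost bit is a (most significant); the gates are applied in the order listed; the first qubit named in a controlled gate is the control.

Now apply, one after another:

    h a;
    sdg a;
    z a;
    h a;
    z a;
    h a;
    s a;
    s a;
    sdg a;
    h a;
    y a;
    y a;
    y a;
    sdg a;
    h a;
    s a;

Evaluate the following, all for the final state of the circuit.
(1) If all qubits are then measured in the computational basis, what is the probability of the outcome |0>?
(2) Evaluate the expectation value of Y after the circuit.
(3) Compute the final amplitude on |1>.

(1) The probability of measuring |0> is 1/2. Key observation: steps 8-9 multiply out to the identity, so the circuit reduces to the remaining gates.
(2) In the final state, Y has expectation -1.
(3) The final state's coefficient on |1> equals sqrt(2)/2.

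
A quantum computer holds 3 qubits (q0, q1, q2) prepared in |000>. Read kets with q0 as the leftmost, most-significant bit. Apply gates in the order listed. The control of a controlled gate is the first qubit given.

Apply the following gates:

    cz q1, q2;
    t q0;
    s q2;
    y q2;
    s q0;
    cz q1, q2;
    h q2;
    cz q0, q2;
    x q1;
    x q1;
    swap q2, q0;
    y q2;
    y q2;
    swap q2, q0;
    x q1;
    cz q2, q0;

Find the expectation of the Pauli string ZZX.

The expectation value of ZZX is 1. Key observation: steps 10-15 multiply out to the identity, so the circuit reduces to the remaining gates.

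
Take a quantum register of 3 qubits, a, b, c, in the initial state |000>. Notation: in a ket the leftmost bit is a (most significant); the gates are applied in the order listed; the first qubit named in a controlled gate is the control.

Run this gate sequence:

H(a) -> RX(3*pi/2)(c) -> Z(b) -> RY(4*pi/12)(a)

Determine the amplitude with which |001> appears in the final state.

The final state's coefficient on |001> equals I*(1 - sqrt(3))/4.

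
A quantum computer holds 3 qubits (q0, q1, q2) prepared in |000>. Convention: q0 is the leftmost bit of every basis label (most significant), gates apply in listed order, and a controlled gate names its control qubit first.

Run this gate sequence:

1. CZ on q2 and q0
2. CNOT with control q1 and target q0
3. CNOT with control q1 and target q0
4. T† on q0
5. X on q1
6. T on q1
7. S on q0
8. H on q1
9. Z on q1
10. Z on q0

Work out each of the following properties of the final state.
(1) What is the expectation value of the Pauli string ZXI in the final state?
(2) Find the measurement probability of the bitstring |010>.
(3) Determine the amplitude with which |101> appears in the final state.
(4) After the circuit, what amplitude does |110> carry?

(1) In the final state, ZXI has expectation 1.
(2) The probability of measuring |010> is 1/2.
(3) The final state's coefficient on |101> equals 0.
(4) |110> carries amplitude 0 in the final state.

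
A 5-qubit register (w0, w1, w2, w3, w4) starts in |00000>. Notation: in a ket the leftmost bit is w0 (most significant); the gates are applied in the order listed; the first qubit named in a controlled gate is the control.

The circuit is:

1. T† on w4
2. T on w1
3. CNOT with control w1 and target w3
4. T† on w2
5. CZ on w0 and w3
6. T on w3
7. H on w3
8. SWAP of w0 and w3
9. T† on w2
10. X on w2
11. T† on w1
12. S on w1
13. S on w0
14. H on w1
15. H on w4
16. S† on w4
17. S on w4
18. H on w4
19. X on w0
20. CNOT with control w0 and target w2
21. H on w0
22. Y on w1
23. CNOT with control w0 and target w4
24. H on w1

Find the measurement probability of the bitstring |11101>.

A full measurement returns |11101> with probability 1/4. Key observation: gates 15-18 undo each other exactly, leaving only the rest of the circuit to track.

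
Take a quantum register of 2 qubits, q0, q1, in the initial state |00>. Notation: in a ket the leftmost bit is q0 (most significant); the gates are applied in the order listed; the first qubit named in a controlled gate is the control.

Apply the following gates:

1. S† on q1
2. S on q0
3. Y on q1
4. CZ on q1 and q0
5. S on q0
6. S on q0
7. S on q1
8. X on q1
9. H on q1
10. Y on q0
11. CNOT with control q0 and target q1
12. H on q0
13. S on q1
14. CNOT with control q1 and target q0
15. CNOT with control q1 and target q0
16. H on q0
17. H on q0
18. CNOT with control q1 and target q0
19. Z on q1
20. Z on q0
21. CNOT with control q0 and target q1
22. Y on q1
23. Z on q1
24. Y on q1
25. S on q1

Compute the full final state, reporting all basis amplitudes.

The resulting statevector has amplitude I/2 on |00>, I/2 on |01>, -1/2 on |10>, 1/2 on |11>. Key observation: gates 15-18 undo each other exactly, leaving only the rest of the circuit to track.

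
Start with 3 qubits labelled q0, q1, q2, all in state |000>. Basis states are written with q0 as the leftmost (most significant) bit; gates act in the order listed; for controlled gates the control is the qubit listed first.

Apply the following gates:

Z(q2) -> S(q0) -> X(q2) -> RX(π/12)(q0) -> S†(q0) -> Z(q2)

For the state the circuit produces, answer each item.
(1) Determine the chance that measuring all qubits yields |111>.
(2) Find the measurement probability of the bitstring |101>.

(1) The probability of measuring |111> is 0.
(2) The probability of measuring |101> is -sqrt(6)/8 - sqrt(2)/8 + 1/2.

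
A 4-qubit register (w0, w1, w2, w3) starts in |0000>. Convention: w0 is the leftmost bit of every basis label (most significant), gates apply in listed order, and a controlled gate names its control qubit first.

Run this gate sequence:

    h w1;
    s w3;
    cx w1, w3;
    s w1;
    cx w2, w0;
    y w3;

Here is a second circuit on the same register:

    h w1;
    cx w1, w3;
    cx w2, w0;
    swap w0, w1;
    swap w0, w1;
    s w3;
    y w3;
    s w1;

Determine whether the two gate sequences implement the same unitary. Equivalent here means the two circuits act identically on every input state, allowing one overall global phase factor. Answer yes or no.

No — the two circuits implement different unitaries, even allowing a global phase.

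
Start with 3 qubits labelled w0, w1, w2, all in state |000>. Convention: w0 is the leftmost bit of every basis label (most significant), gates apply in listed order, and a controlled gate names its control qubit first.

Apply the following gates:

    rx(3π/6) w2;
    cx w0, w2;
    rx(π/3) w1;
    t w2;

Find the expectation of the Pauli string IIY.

The expectation value of IIY is -sqrt(2)/2.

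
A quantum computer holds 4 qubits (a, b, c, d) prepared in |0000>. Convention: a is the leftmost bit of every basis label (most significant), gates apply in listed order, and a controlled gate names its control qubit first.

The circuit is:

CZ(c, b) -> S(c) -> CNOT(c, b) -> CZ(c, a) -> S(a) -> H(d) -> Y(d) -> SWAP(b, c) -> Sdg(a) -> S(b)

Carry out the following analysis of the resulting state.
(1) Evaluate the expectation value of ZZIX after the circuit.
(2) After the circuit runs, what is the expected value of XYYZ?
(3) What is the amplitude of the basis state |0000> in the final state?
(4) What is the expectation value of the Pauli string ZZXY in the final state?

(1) The expectation value of ZZIX is -1.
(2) In the final state, XYYZ has expectation 0.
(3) The amplitude on |0000> is -sqrt(2)*I/2.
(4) The observable ZZXY averages to 0.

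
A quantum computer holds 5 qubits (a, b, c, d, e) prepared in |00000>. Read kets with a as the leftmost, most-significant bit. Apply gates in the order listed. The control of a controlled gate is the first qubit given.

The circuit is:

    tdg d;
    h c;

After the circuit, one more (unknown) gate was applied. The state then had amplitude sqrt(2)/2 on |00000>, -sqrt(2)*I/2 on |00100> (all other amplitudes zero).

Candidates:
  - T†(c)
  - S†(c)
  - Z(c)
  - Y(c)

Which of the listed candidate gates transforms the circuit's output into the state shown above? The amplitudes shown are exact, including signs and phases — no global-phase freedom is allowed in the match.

The applied gate was S†(c).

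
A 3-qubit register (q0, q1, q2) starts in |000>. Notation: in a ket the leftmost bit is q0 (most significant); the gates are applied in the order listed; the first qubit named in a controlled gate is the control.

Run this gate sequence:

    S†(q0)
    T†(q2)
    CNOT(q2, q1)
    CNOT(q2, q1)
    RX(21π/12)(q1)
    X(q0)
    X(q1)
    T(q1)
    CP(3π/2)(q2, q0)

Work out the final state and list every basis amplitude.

The final amplitudes are -I*sqrt(2 - sqrt(2))/2 on |100>, -sqrt(sqrt(2) + 2)*exp(I*pi/4)/2 on |110>, and 0 on every other basis state. Key observation: steps 3-4 multiply out to the identity, so the circuit reduces to the remaining gates.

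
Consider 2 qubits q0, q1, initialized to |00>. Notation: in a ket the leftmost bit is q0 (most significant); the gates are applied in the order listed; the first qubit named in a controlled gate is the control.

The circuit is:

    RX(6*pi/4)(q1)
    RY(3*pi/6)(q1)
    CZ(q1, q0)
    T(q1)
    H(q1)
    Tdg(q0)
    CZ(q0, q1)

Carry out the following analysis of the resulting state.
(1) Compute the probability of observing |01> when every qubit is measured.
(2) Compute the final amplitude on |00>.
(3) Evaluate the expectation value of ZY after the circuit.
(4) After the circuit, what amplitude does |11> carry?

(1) Outcome |01> occurs with probability sqrt(2)/4 + 1/2.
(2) The final state's coefficient on |00> equals sqrt(2)*(-1 - exp(I*pi/4) - exp(3*I*pi/4) + I)/4.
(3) The expectation value of ZY is -sqrt(2)/2.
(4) |11> carries amplitude 0 in the final state.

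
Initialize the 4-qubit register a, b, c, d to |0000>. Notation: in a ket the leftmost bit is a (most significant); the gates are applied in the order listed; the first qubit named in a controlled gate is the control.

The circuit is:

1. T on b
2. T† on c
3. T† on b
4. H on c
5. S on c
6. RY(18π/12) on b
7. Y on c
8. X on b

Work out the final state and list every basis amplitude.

The final amplitudes are 1/2 on |0000>, I/2 on |0010>, -1/2 on |0100>, -I/2 on |0110>, and 0 on every other basis state.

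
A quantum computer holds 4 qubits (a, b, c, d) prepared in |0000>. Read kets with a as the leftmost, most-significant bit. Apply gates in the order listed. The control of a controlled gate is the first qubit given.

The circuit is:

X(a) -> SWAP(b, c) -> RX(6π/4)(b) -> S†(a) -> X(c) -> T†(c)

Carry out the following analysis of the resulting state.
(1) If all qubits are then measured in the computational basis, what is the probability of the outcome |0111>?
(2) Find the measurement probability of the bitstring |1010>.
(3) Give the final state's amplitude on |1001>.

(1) A full measurement returns |0111> with probability 0.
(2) A full measurement returns |1010> with probability 1/2.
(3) The amplitude on |1001> is 0.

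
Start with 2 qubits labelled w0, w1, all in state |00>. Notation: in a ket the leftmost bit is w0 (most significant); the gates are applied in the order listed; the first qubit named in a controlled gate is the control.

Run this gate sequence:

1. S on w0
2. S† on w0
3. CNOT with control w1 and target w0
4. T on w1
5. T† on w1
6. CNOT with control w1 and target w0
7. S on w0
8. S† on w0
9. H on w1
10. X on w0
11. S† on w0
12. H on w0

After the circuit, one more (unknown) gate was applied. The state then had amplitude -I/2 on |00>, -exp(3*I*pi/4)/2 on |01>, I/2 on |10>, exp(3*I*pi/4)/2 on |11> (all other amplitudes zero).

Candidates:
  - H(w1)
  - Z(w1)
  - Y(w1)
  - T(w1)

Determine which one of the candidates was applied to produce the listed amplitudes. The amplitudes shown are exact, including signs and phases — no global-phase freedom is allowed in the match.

The applied gate was T(w1). Key observation: steps 1-8 multiply out to the identity, so the circuit reduces to the remaining gates.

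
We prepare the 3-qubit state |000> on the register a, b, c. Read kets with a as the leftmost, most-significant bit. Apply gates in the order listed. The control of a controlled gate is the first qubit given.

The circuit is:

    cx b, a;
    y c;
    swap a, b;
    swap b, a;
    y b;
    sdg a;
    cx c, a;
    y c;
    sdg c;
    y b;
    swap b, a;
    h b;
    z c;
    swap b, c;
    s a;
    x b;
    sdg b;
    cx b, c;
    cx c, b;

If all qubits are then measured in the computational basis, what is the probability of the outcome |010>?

Outcome |010> occurs with probability 1/2.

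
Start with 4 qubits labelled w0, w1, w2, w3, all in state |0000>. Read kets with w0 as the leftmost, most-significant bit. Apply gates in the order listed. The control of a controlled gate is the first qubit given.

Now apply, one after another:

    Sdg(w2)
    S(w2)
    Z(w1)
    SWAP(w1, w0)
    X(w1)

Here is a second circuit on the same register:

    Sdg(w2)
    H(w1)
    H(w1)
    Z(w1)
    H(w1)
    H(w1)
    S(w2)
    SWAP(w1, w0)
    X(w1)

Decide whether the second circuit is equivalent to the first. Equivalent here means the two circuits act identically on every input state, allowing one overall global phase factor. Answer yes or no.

Yes: on every input state the two circuits agree up to one overall phase factor.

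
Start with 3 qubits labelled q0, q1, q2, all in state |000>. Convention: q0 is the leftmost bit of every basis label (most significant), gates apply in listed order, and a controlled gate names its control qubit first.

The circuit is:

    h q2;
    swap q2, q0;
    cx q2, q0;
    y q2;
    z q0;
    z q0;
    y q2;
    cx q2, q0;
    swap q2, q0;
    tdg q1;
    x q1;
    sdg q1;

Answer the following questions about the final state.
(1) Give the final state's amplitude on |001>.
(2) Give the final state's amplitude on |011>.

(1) |001> carries amplitude 0 in the final state. Key observation: the block from step 2 through step 9 cancels to the identity and can be dropped.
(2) |011> carries amplitude -sqrt(2)*I/2 in the final state.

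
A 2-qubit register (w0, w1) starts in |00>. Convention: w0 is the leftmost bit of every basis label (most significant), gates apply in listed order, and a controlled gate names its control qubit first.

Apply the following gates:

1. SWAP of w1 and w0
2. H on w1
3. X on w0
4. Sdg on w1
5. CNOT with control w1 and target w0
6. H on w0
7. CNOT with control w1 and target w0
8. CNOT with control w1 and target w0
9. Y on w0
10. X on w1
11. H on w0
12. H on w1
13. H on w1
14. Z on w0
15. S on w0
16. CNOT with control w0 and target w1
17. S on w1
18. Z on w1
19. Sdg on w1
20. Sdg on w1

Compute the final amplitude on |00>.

|00> carries amplitude 0 in the final state.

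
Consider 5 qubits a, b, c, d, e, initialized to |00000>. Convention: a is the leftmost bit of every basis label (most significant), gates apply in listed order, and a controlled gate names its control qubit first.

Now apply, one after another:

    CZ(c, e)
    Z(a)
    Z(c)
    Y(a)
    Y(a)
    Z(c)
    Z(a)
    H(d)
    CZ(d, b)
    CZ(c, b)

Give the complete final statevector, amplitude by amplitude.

The final amplitudes are sqrt(2)/2 on |00000>, sqrt(2)/2 on |00010>, and 0 on every other basis state. Key observation: gates 2-7 undo each other exactly, leaving only the rest of the circuit to track.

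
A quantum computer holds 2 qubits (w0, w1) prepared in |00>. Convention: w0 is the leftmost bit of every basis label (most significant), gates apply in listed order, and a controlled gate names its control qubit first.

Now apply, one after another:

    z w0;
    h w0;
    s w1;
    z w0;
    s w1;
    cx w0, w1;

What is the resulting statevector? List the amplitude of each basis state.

The final amplitudes are sqrt(2)/2 on |00>, 0 on |01>, 0 on |10>, -sqrt(2)/2 on |11>.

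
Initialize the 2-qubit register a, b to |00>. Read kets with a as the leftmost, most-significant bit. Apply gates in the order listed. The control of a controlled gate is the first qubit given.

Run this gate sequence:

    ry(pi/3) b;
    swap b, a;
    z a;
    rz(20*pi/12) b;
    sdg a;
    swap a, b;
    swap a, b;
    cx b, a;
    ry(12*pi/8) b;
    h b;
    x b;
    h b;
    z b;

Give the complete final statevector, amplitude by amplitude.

The final amplitudes are sqrt(6)*exp(I*pi/6)/4 on |00>, -sqrt(6)*exp(I*pi/6)/4 on |01>, sqrt(2)*exp(2*I*pi/3)/4 on |10>, -sqrt(2)*exp(2*I*pi/3)/4 on |11>. Key observation: gates 10-13 undo each other exactly, leaving only the rest of the circuit to track.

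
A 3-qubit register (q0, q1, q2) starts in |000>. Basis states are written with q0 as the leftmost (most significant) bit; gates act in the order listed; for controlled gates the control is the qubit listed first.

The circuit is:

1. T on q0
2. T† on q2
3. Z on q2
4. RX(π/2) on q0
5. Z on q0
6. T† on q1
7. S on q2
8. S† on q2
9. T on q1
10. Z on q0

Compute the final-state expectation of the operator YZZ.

In the final state, YZZ has expectation -1. Key observation: steps 5-10 multiply out to the identity, so the circuit reduces to the remaining gates.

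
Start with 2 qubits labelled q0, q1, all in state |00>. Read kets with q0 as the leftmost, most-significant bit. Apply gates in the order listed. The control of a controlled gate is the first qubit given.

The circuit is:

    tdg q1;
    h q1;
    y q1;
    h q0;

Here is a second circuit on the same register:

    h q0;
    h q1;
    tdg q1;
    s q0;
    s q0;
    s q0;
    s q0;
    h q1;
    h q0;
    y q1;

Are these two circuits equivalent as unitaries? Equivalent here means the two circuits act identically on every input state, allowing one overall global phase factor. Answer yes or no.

No: there is an input state on which the two circuits produce genuinely different outputs (not merely differing by a phase).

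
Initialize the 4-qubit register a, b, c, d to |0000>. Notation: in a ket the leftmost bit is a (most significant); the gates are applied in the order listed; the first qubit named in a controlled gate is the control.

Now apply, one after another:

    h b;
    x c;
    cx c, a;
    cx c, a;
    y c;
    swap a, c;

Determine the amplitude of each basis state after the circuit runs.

After the circuit, the state carries amplitude -sqrt(2)*I/2 on |0000>, -sqrt(2)*I/2 on |0100>, and 0 on every other basis state. Key observation: the block from step 3 through step 4 cancels to the identity and can be dropped.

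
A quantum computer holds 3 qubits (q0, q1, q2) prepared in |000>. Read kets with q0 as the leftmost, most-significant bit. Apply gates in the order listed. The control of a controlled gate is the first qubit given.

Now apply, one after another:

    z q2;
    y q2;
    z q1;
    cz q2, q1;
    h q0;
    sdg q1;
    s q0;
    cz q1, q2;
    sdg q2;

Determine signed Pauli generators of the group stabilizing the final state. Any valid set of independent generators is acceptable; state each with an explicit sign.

One valid set of independent stabilizer generators is +YII, +IZI, -IIZ (any independent generating set of the same group is equally correct).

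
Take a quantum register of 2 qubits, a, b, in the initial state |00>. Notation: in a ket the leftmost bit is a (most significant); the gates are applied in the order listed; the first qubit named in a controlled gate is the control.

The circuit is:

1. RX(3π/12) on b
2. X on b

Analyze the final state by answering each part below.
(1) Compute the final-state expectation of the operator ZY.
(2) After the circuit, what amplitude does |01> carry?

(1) The expectation value of ZY is sqrt(2)/2.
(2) The amplitude on |01> is sqrt(sqrt(2) + 2)/2.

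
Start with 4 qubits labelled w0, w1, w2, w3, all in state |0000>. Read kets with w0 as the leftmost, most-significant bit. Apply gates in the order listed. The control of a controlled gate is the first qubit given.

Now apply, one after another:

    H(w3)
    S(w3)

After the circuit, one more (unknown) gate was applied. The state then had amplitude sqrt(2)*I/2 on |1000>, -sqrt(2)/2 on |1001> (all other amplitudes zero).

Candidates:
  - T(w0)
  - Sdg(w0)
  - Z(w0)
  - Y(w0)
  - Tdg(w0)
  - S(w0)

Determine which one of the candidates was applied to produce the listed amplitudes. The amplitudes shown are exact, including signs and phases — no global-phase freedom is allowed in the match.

The applied gate was Y(w0).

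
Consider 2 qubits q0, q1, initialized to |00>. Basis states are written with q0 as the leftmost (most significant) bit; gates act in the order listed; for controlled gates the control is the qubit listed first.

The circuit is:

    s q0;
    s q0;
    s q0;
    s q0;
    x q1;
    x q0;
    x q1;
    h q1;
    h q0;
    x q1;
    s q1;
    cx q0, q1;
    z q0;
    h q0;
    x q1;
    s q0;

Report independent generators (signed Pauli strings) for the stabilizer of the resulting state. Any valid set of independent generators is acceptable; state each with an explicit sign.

One valid set of independent stabilizer generators is -XZ, +ZX (any independent generating set of the same group is equally correct). Key observation: the block from step 1 through step 4 cancels to the identity and can be dropped.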